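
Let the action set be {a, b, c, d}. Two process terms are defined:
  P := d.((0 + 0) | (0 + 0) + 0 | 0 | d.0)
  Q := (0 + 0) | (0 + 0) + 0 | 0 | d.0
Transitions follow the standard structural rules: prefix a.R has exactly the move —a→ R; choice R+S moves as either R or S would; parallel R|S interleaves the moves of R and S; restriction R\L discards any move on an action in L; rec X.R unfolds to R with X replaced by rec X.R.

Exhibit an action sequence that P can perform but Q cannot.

dd

Reachable graph of P (3 states):
  m0 = d.((0 + 0) | (0 + 0) + 0 | 0 | d.0) has moves ··d··> m1
  m1 = (0 + 0) | (0 + 0) + 0 | 0 | d.0 has moves ··d··> m2
  m2 = 0 | 0 | 0 has moves stopped
Reachable graph of Q (2 states):
  n0 = (0 + 0) | (0 + 0) + 0 | 0 | d.0 has moves ··d··> n1
  n1 = 0 | 0 | 0 has moves stopped
Executing dd from P (initial set {m0}):
  after d @ step 1: {m1}
  after d @ step 2: {m2}
  — P admits the full trace.
Executing dd from Q (initial set {n0}):
  after d @ step 1: {n1}
  after d @ step 2: no successor for Q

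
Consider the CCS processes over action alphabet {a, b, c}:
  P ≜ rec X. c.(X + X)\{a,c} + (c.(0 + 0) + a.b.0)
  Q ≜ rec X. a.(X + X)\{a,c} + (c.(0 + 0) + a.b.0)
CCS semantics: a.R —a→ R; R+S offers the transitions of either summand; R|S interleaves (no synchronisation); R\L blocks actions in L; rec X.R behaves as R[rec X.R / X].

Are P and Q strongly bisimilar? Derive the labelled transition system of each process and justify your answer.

not bisimilar

P's transition system — 5 states:
  s0 = rec X. c.(X + X)\{a,c} + (c.(0 + 0) + a.b.0) → =a=> s1, =c=> s2, =c=> s3
  s1 = b.0 → =b=> s4
  s2 = ((rec X. c.(X + X)\{a,c} + (c.(0 + 0) + a.b.0)) + (rec X. c.(X + X)\{a,c} + (c.(0 + 0) + a.b.0)))\{a,c} → stopped
  s3 = 0 + 0 → stopped
  s4 = 0 → stopped
Q's transition system — 5 states:
  t0 = rec X. a.(X + X)\{a,c} + (c.(0 + 0) + a.b.0) → =a=> t1, =a=> t2, =c=> t3
  t1 = ((rec X. a.(X + X)\{a,c} + (c.(0 + 0) + a.b.0)) + (rec X. a.(X + X)\{a,c} + (c.(0 + 0) + a.b.0)))\{a,c} → stopped
  t2 = b.0 → =b=> t4
  t3 = 0 + 0 → stopped
  t4 = 0 → stopped
Coarsest stable partition (strong bisimilarity classes):
  B0 = {s0}
  B1 = {s2, s3, s4, t1, t3, t4}
  B2 = {s1, t2}
  B3 = {t0}
s0 ∈ B0, t0 ∈ B3 → different blocks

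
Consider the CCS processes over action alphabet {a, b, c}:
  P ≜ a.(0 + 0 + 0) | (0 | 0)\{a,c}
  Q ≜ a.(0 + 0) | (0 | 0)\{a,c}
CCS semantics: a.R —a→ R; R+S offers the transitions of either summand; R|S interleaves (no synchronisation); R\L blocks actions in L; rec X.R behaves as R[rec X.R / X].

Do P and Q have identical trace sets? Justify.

LTS(P): 2 reachable states
  p0 = a.(0 + 0 + 0) | (0 | 0)\{a,c} ⊢ —a→ p1
  p1 = (0 + 0 + 0) | (0 | 0)\{a,c} ⊢ (no moves)
LTS(Q): 2 reachable states
  q0 = a.(0 + 0) | (0 | 0)\{a,c} ⊢ —a→ q1
  q1 = (0 + 0) | (0 | 0)\{a,c} ⊢ (no moves)
Partition-refinement fixed point:
  B0 = {p0, q0}
  B1 = {p1, q1}
p0 ∈ B0, q0 ∈ B0 → same block
Bisimilar ⇒ trace-equivalent.

trace-equivalent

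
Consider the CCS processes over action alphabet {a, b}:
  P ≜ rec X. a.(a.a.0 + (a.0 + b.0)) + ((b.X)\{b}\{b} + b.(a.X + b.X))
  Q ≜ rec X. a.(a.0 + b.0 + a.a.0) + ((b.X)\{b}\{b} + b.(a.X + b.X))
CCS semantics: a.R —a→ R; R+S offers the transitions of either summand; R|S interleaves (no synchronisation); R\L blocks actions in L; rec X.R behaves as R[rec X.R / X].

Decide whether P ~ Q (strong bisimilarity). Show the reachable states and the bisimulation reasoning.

LTS(P): 5 reachable states
  s0 = rec X. a.(a.a.0 + (a.0 + b.0)) + ((b.X)\{b}\{b} + b.(a.X + b.X)) ⊢ ··a··> s1, ··b··> s2
  s1 = a.a.0 + (a.0 + b.0) ⊢ ··a··> s3, ··a··> s4, ··b··> s3
  s2 = a.(rec X. a.(a.a.0 + (a.0 + b.0)) + ((b.X)\{b}\{b} + b.(a.X + b.X))) + b.(rec X. a.(a.a.0 + (a.0 + b.0)) + ((b.X)\{b}\{b} + b.(a.X + b.X))) ⊢ ··a··> s0, ··b··> s0
  s3 = 0 ⊢ ·
  s4 = a.0 ⊢ ··a··> s3
LTS(Q): 5 reachable states
  t0 = rec X. a.(a.0 + b.0 + a.a.0) + ((b.X)\{b}\{b} + b.(a.X + b.X)) ⊢ ··a··> t1, ··b··> t2
  t1 = a.0 + b.0 + a.a.0 ⊢ ··a··> t3, ··a··> t4, ··b··> t3
  t2 = a.(rec X. a.(a.0 + b.0 + a.a.0) + ((b.X)\{b}\{b} + b.(a.X + b.X))) + b.(rec X. a.(a.0 + b.0 + a.a.0) + ((b.X)\{b}\{b} + b.(a.X + b.X))) ⊢ ··a··> t0, ··b··> t0
  t3 = 0 ⊢ ·
  t4 = a.0 ⊢ ··a··> t3
Coarsest stable partition (strong bisimilarity classes):
  B0 = {s0, t0}
  B1 = {s2, t2}
  B2 = {s1, t1}
  B3 = {s3, t3}
  B4 = {s4, t4}
s0 ∈ B0, t0 ∈ B0 → same block

bisimilar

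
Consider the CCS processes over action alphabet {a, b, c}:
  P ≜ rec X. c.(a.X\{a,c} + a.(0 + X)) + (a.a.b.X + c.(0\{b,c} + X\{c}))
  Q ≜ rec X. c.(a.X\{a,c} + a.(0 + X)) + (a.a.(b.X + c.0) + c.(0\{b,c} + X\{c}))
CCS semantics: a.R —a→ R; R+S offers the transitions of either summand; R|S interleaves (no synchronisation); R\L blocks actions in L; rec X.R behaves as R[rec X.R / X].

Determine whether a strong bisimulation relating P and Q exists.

P's transition system — 10 states:
  p0 = rec X. c.(a.X\{a,c} + a.(0 + X)) + (a.a.b.X + c.(0\{b,c} + X\{c})) has moves —a→ p1, —c→ p2, —c→ p3
  p1 = a.b.(rec X. c.(a.X\{a,c} + a.(0 + X)) + (a.a.b.X + c.(0\{b,c} + X\{c}))) has moves —a→ p4
  p2 = 0\{b,c} + (rec X. c.(a.X\{a,c} + a.(0 + X)) + (a.a.b.X + c.(0\{b,c} + X\{c})))\{c} has moves —a→ p5
  p3 = a.(rec X. c.(a.X\{a,c} + a.(0 + X)) + (a.a.b.X + c.(0\{b,c} + X\{c})))\{a,c} + a.(0 + (rec X. c.(a.X\{a,c} + a.(0 + X)) + (a.a.b.X + c.(0\{b,c} + X\{c})))) has moves —a→ p6, —a→ p7
  p4 = b.(rec X. c.(a.X\{a,c} + a.(0 + X)) + (a.a.b.X + c.(0\{b,c} + X\{c}))) has moves —b→ p0
  p5 = (a.b.(rec X. c.(a.X\{a,c} + a.(0 + X)) + (a.a.b.X + c.(0\{b,c} + X\{c}))))\{c} has moves —a→ p8
  p6 = (rec X. c.(a.X\{a,c} + a.(0 + X)) + (a.a.b.X + c.(0\{b,c} + X\{c})))\{a,c} has moves stopped
  p7 = 0 + (rec X. c.(a.X\{a,c} + a.(0 + X)) + (a.a.b.X + c.(0\{b,c} + X\{c}))) has moves —a→ p1, —c→ p2, —c→ p3
  p8 = (b.(rec X. c.(a.X\{a,c} + a.(0 + X)) + (a.a.b.X + c.(0\{b,c} + X\{c}))))\{c} has moves —b→ p9
  p9 = (rec X. c.(a.X\{a,c} + a.(0 + X)) + (a.a.b.X + c.(0\{b,c} + X\{c})))\{c} has moves —a→ p5
Q's transition system — 11 states:
  q0 = rec X. c.(a.X\{a,c} + a.(0 + X)) + (a.a.(b.X + c.0) + c.(0\{b,c} + X\{c})) has moves —a→ q1, —c→ q2, —c→ q3
  q1 = a.(b.(rec X. c.(a.X\{a,c} + a.(0 + X)) + (a.a.(b.X + c.0) + c.(0\{b,c} + X\{c}))) + c.0) has moves —a→ q4
  q2 = 0\{b,c} + (rec X. c.(a.X\{a,c} + a.(0 + X)) + (a.a.(b.X + c.0) + c.(0\{b,c} + X\{c})))\{c} has moves —a→ q5
  q3 = a.(rec X. c.(a.X\{a,c} + a.(0 + X)) + (a.a.(b.X + c.0) + c.(0\{b,c} + X\{c})))\{a,c} + a.(0 + (rec X. c.(a.X\{a,c} + a.(0 + X)) + (a.a.(b.X + c.0) + c.(0\{b,c} + X\{c})))) has moves —a→ q6, —a→ q7
  q4 = b.(rec X. c.(a.X\{a,c} + a.(0 + X)) + (a.a.(b.X + c.0) + c.(0\{b,c} + X\{c}))) + c.0 has moves —b→ q0, —c→ q8
  q5 = (a.(b.(rec X. c.(a.X\{a,c} + a.(0 + X)) + (a.a.(b.X + c.0) + c.(0\{b,c} + X\{c}))) + c.0))\{c} has moves —a→ q9
  q6 = (rec X. c.(a.X\{a,c} + a.(0 + X)) + (a.a.(b.X + c.0) + c.(0\{b,c} + X\{c})))\{a,c} has moves stopped
  q7 = 0 + (rec X. c.(a.X\{a,c} + a.(0 + X)) + (a.a.(b.X + c.0) + c.(0\{b,c} + X\{c}))) has moves —a→ q1, —c→ q2, —c→ q3
  q8 = 0 has moves stopped
  q9 = (b.(rec X. c.(a.X\{a,c} + a.(0 + X)) + (a.a.(b.X + c.0) + c.(0\{b,c} + X\{c}))) + c.0)\{c} has moves —b→ q10
  q10 = (rec X. c.(a.X\{a,c} + a.(0 + X)) + (a.a.(b.X + c.0) + c.(0\{b,c} + X\{c})))\{c} has moves —a→ q5
Bisimilarity quotient blocks:
  B0 = {p0, p7}
  B1 = {p3}
  B2 = {p2, p9, q10, q2}
  B3 = {p5, q5}
  B4 = {p8, q9}
  B5 = {p1}
  B6 = {p4}
  B7 = {p6, q6, q8}
  B8 = {q0, q7}
  B9 = {q1}
  B10 = {q4}
  B11 = {q3}
p0 ∈ B0, q0 ∈ B8 → different blocks

NO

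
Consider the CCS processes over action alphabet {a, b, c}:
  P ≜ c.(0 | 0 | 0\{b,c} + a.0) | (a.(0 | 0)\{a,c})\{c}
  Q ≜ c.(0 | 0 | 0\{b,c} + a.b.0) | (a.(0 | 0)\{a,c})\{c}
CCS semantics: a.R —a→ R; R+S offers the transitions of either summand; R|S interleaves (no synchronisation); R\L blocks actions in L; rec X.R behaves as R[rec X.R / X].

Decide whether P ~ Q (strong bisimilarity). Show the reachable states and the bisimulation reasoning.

P's transition system — 6 states:
  m0 = c.(0 | 0 | 0\{b,c} + a.0) | (a.(0 | 0)\{a,c})\{c} has moves —a→ m1, —c→ m2
  m1 = c.(0 | 0 | 0\{b,c} + a.0) | (0 | 0)\{a,c}\{c} has moves —c→ m3
  m2 = (0 | 0 | 0\{b,c} + a.0) | (a.(0 | 0)\{a,c})\{c} has moves —a→ m3, —a→ m4
  m3 = (0 | 0 | 0\{b,c} + a.0) | (0 | 0)\{a,c}\{c} has moves —a→ m5
  m4 = 0 | (a.(0 | 0)\{a,c})\{c} has moves —a→ m5
  m5 = 0 | (0 | 0)\{a,c}\{c} has moves ·
Q's transition system — 8 states:
  n0 = c.(0 | 0 | 0\{b,c} + a.b.0) | (a.(0 | 0)\{a,c})\{c} has moves —a→ n1, —c→ n2
  n1 = c.(0 | 0 | 0\{b,c} + a.b.0) | (0 | 0)\{a,c}\{c} has moves —c→ n3
  n2 = (0 | 0 | 0\{b,c} + a.b.0) | (a.(0 | 0)\{a,c})\{c} has moves —a→ n3, —a→ n4
  n3 = (0 | 0 | 0\{b,c} + a.b.0) | (0 | 0)\{a,c}\{c} has moves —a→ n5
  n4 = b.0 | (a.(0 | 0)\{a,c})\{c} has moves —a→ n5, —b→ n6
  n5 = b.0 | (0 | 0)\{a,c}\{c} has moves —b→ n7
  n6 = 0 | (a.(0 | 0)\{a,c})\{c} has moves —a→ n7
  n7 = 0 | (0 | 0)\{a,c}\{c} has moves ·
Bisimilarity quotient blocks:
  B0 = {m0}
  B1 = {m1}
  B2 = {m3, m4, n6}
  B3 = {m5, n7}
  B4 = {m2}
  B5 = {n0}
  B6 = {n1}
  B7 = {n3}
  B8 = {n5}
  B9 = {n2}
  B10 = {n4}
m0 ∈ B0, n0 ∈ B5 → different blocks

not bisimilar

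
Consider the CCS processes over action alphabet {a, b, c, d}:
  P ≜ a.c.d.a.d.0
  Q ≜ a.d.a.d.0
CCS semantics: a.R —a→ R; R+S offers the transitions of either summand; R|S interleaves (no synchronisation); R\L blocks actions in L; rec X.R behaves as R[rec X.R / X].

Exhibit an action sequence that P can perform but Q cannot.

ac

LTS(P): 6 reachable states
  p0 = a.c.d.a.d.0 ⊢ =a=> p1
  p1 = c.d.a.d.0 ⊢ =c=> p2
  p2 = d.a.d.0 ⊢ =d=> p3
  p3 = a.d.0 ⊢ =a=> p4
  p4 = d.0 ⊢ =d=> p5
  p5 = 0 ⊢ stopped
LTS(Q): 5 reachable states
  q0 = a.d.a.d.0 ⊢ =a=> q1
  q1 = d.a.d.0 ⊢ =d=> q2
  q2 = a.d.0 ⊢ =a=> q3
  q3 = d.0 ⊢ =d=> q4
  q4 = 0 ⊢ stopped
Run σ = ⟨ac⟩ on P: start {p0}
  step 1 (a): {p1}
  step 2 (c): {p2}
  P completes σ.
Run σ = ⟨ac⟩ on Q: start {q0}
  step 1 (a): {q1}
  step 2 (c): ∅ (Q stuck)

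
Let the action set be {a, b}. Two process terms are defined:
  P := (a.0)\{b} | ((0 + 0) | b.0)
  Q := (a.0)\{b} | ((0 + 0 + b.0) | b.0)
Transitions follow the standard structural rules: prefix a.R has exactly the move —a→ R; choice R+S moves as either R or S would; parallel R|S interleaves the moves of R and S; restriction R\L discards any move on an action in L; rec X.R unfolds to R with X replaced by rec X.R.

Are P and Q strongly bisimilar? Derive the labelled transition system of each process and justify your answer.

P ≁ Q

P's transition system — 4 states:
  p0 = (a.0)\{b} | ((0 + 0) | b.0) has moves —a→ p1, —b→ p2
  p1 = 0\{b} | ((0 + 0) | b.0) has moves —b→ p3
  p2 = (a.0)\{b} | ((0 + 0) | 0) has moves —a→ p3
  p3 = 0\{b} | ((0 + 0) | 0) has moves ∅
Q's transition system — 8 states:
  q0 = (a.0)\{b} | ((0 + 0 + b.0) | b.0) has moves —a→ q1, —b→ q2, —b→ q3
  q1 = 0\{b} | ((0 + 0 + b.0) | b.0) has moves —b→ q4, —b→ q5
  q2 = (a.0)\{b} | ((0 + 0 + b.0) | 0) has moves —a→ q4, —b→ q6
  q3 = (a.0)\{b} | (0 | b.0) has moves —a→ q5, —b→ q6
  q4 = 0\{b} | ((0 + 0 + b.0) | 0) has moves —b→ q7
  q5 = 0\{b} | (0 | b.0) has moves —b→ q7
  q6 = (a.0)\{b} | (0 | 0) has moves —a→ q7
  q7 = 0\{b} | (0 | 0) has moves ∅
Partition-refinement fixed point:
  B0 = {p0, q2, q3}
  B1 = {p1, q4, q5}
  B2 = {p3, q7}
  B3 = {p2, q6}
  B4 = {q0}
  B5 = {q1}
p0 ∈ B0, q0 ∈ B4 → different blocks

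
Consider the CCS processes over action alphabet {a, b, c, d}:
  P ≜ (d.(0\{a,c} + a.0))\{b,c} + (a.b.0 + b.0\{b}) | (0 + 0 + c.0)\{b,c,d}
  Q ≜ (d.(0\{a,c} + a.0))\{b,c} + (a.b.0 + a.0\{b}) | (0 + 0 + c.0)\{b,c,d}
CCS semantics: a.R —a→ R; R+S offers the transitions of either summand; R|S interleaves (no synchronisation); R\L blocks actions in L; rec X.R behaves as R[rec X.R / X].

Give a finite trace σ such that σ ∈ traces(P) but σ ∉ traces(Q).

LTS(P): 6 reachable states
  s0 = (d.(0\{a,c} + a.0))\{b,c} + (a.b.0 + b.0\{b}) | (0 + 0 + c.0)\{b,c,d} → -a-> s1, -b-> s2, -d-> s3
  s1 = b.0 | (0 + 0 + c.0)\{b,c,d} → -b-> s4
  s2 = 0\{b} | (0 + 0 + c.0)\{b,c,d} → (no moves)
  s3 = (0\{a,c} + a.0)\{b,c} → -a-> s5
  s4 = 0 | (0 + 0 + c.0)\{b,c,d} → (no moves)
  s5 = 0\{b,c} → (no moves)
LTS(Q): 6 reachable states
  t0 = (d.(0\{a,c} + a.0))\{b,c} + (a.b.0 + a.0\{b}) | (0 + 0 + c.0)\{b,c,d} → -a-> t1, -a-> t2, -d-> t3
  t1 = 0\{b} | (0 + 0 + c.0)\{b,c,d} → (no moves)
  t2 = b.0 | (0 + 0 + c.0)\{b,c,d} → -b-> t4
  t3 = (0\{a,c} + a.0)\{b,c} → -a-> t5
  t4 = 0 | (0 + 0 + c.0)\{b,c,d} → (no moves)
  t5 = 0\{b,c} → (no moves)
Trace ⟨b⟩ through P, begin at {s0}:
  step 1 (b): {s2}
  P completes σ.
Trace ⟨b⟩ through Q, begin at {t0}:
  step 1 (b): ∅  — Q cannot continue

b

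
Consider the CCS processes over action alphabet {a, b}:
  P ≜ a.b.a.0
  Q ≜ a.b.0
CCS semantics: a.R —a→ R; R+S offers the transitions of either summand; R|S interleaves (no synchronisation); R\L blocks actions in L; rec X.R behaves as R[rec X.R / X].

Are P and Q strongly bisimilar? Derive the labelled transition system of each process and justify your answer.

LTS(P): 4 reachable states
  u0 = a.b.a.0 ⊢ ··a··> u1
  u1 = b.a.0 ⊢ ··b··> u2
  u2 = a.0 ⊢ ··a··> u3
  u3 = 0 ⊢ stopped
LTS(Q): 3 reachable states
  v0 = a.b.0 ⊢ ··a··> v1
  v1 = b.0 ⊢ ··b··> v2
  v2 = 0 ⊢ stopped
Bisimilarity quotient blocks:
  B0 = {u0}
  B1 = {u1}
  B2 = {u2}
  B3 = {u3, v2}
  B4 = {v0}
  B5 = {v1}
u0 ∈ B0, v0 ∈ B4 → different blocks

not bisimilar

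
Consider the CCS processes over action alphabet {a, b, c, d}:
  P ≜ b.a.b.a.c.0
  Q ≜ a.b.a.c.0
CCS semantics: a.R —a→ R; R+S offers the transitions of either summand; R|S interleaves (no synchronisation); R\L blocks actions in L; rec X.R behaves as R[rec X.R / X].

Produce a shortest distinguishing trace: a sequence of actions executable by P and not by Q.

b

Reachable graph of P (6 states):
  m0 = b.a.b.a.c.0 :: =b=> m1
  m1 = a.b.a.c.0 :: =a=> m2
  m2 = b.a.c.0 :: =b=> m3
  m3 = a.c.0 :: =a=> m4
  m4 = c.0 :: =c=> m5
  m5 = 0 :: (no moves)
Reachable graph of Q (5 states):
  n0 = a.b.a.c.0 :: =a=> n1
  n1 = b.a.c.0 :: =b=> n2
  n2 = a.c.0 :: =a=> n3
  n3 = c.0 :: =c=> n4
  n4 = 0 :: (no moves)
Run σ = ⟨b⟩ on P: start {m0}
  step 1 (b): {m1}
  ✓ P
Run σ = ⟨b⟩ on Q: start {n0}
  step 1 (b): no successor for Q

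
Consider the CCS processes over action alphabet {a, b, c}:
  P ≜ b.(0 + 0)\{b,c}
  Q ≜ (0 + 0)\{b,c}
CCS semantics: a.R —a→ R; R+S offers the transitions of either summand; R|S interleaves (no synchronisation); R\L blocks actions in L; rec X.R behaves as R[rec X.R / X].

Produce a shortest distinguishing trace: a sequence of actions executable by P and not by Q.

b

P's transition system — 2 states:
  u0 = b.(0 + 0)\{b,c} | -b-> u1
  u1 = (0 + 0)\{b,c} | stopped
Q's transition system — 1 states:
  v0 = (0 + 0)\{b,c} | stopped
Run σ = ⟨b⟩ on P: start {u0}
  step 1 (b): {u1}
  — P admits the full trace.
Run σ = ⟨b⟩ on Q: start {v0}
  step 1 (b): ∅ (Q stuck)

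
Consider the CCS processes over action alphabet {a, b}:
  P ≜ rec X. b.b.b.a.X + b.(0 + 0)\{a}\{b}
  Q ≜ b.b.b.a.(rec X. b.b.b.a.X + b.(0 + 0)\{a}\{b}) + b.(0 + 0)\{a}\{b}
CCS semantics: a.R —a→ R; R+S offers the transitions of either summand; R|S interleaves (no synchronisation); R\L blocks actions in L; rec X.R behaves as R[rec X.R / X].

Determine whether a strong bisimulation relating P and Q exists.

LTS(P): 5 reachable states
  u0 = rec X. b.b.b.a.X + b.(0 + 0)\{a}\{b} has moves —b→ u1, —b→ u2
  u1 = (0 + 0)\{a}\{b} has moves ·
  u2 = b.b.a.(rec X. b.b.b.a.X + b.(0 + 0)\{a}\{b}) has moves —b→ u3
  u3 = b.a.(rec X. b.b.b.a.X + b.(0 + 0)\{a}\{b}) has moves —b→ u4
  u4 = a.(rec X. b.b.b.a.X + b.(0 + 0)\{a}\{b}) has moves —a→ u0
LTS(Q): 6 reachable states
  v0 = b.b.b.a.(rec X. b.b.b.a.X + b.(0 + 0)\{a}\{b}) + b.(0 + 0)\{a}\{b} has moves —b→ v1, —b→ v2
  v1 = (0 + 0)\{a}\{b} has moves ·
  v2 = b.b.a.(rec X. b.b.b.a.X + b.(0 + 0)\{a}\{b}) has moves —b→ v3
  v3 = b.a.(rec X. b.b.b.a.X + b.(0 + 0)\{a}\{b}) has moves —b→ v4
  v4 = a.(rec X. b.b.b.a.X + b.(0 + 0)\{a}\{b}) has moves —a→ v5
  v5 = rec X. b.b.b.a.X + b.(0 + 0)\{a}\{b} has moves —b→ v1, —b→ v2
Partition-refinement fixed point:
  B0 = {u0, v0, v5}
  B1 = {u2, v2}
  B2 = {u3, v3}
  B3 = {u4, v4}
  B4 = {u1, v1}
u0 ∈ B0, v0 ∈ B0 → same block

bisimilar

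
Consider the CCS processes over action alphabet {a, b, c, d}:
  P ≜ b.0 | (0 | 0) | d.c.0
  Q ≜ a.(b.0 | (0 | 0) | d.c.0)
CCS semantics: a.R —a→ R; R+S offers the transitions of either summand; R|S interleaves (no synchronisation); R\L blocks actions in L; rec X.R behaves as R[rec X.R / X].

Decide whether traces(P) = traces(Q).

traces(P) ≠ traces(Q) — witness ⟨b⟩

Reachable graph of P (6 states):
  s0 = b.0 | (0 | 0) | d.c.0 | =b=> s1, =d=> s2
  s1 = 0 | (0 | 0) | d.c.0 | =d=> s3
  s2 = b.0 | (0 | 0) | c.0 | =b=> s3, =c=> s4
  s3 = 0 | (0 | 0) | c.0 | =c=> s5
  s4 = b.0 | (0 | 0) | 0 | =b=> s5
  s5 = 0 | (0 | 0) | 0 | (no moves)
Reachable graph of Q (7 states):
  t0 = a.(b.0 | (0 | 0) | d.c.0) | =a=> t1
  t1 = b.0 | (0 | 0) | d.c.0 | =b=> t2, =d=> t3
  t2 = 0 | (0 | 0) | d.c.0 | =d=> t4
  t3 = b.0 | (0 | 0) | c.0 | =b=> t4, =c=> t5
  t4 = 0 | (0 | 0) | c.0 | =c=> t6
  t5 = b.0 | (0 | 0) | 0 | =b=> t6
  t6 = 0 | (0 | 0) | 0 | (no moves)
Executing b from P (initial set {s0}):
  after b @ step 1: {s1}
  ✓ P
Executing b from Q (initial set {t0}):
  after b @ step 1: no successor for Q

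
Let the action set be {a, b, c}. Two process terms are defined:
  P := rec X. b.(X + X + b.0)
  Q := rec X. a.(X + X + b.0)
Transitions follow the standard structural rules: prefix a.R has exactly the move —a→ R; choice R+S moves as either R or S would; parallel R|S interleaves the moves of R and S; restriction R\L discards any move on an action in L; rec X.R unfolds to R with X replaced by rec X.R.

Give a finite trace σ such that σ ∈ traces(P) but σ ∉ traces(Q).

b

Reachable graph of P (3 states):
  m0 = rec X. b.(X + X + b.0) has moves ··b··> m1
  m1 = (rec X. b.(X + X + b.0)) + (rec X. b.(X + X + b.0)) + b.0 has moves ··b··> m1, ··b··> m2
  m2 = 0 has moves ·
Reachable graph of Q (3 states):
  n0 = rec X. a.(X + X + b.0) has moves ··a··> n1
  n1 = (rec X. a.(X + X + b.0)) + (rec X. a.(X + X + b.0)) + b.0 has moves ··a··> n1, ··b··> n2
  n2 = 0 has moves ·
Executing b from P (initial set {m0}):
  [1] b ⇒ {m1}
  ✓ P
Executing b from Q (initial set {n0}):
  [1] b ⇒ ∅  — Q cannot continue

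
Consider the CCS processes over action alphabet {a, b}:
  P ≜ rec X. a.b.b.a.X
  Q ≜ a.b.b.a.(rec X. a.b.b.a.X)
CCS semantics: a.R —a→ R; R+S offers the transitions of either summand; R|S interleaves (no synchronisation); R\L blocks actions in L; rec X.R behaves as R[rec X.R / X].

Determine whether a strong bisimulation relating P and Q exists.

YES

Reachable graph of P (4 states):
  p0 = rec X. a.b.b.a.X has moves =a=> p1
  p1 = b.b.a.(rec X. a.b.b.a.X) has moves =b=> p2
  p2 = b.a.(rec X. a.b.b.a.X) has moves =b=> p3
  p3 = a.(rec X. a.b.b.a.X) has moves =a=> p0
Reachable graph of Q (5 states):
  q0 = a.b.b.a.(rec X. a.b.b.a.X) has moves =a=> q1
  q1 = b.b.a.(rec X. a.b.b.a.X) has moves =b=> q2
  q2 = b.a.(rec X. a.b.b.a.X) has moves =b=> q3
  q3 = a.(rec X. a.b.b.a.X) has moves =a=> q4
  q4 = rec X. a.b.b.a.X has moves =a=> q1
Coarsest stable partition (strong bisimilarity classes):
  B0 = {p0, q0, q4}
  B1 = {p1, q1}
  B2 = {p2, q2}
  B3 = {p3, q3}
p0 ∈ B0, q0 ∈ B0 → same block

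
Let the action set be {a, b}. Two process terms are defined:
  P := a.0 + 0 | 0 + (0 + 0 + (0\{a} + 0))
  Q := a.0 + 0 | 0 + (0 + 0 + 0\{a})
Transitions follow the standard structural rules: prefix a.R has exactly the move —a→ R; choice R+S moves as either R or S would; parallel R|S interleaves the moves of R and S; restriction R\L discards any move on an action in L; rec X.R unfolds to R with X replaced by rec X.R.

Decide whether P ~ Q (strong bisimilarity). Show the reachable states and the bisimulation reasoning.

LTS(P): 2 reachable states
  p0 = a.0 + 0 | 0 + (0 + 0 + (0\{a} + 0)) | =a=> p1
  p1 = 0 | stopped
LTS(Q): 2 reachable states
  q0 = a.0 + 0 | 0 + (0 + 0 + 0\{a}) | =a=> q1
  q1 = 0 | stopped
Bisimilarity quotient blocks:
  B0 = {p0, q0}
  B1 = {p1, q1}
p0 ∈ B0, q0 ∈ B0 → same block

YES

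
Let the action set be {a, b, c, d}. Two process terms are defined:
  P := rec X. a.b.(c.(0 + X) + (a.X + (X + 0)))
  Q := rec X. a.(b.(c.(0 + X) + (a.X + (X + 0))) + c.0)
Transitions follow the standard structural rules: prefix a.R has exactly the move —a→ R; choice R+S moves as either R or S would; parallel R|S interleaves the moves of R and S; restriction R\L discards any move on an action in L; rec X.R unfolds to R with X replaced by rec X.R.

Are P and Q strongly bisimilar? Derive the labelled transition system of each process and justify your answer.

P ≁ Q

Reachable graph of P (4 states):
  s0 = rec X. a.b.(c.(0 + X) + (a.X + (X + 0))) ⊢ -a-> s1
  s1 = b.(c.(0 + (rec X. a.b.(c.(0 + X) + (a.X + (X + 0))))) + (a.(rec X. a.b.(c.(0 + X) + (a.X + (X + 0)))) + ((rec X. a.b.(c.(0 + X) + (a.X + (X + 0)))) + 0))) ⊢ -b-> s2
  s2 = c.(0 + (rec X. a.b.(c.(0 + X) + (a.X + (X + 0))))) + (a.(rec X. a.b.(c.(0 + X) + (a.X + (X + 0)))) + ((rec X. a.b.(c.(0 + X) + (a.X + (X + 0)))) + 0)) ⊢ -a-> s0, -a-> s1, -c-> s3
  s3 = 0 + (rec X. a.b.(c.(0 + X) + (a.X + (X + 0)))) ⊢ -a-> s1
Reachable graph of Q (5 states):
  t0 = rec X. a.(b.(c.(0 + X) + (a.X + (X + 0))) + c.0) ⊢ -a-> t1
  t1 = b.(c.(0 + (rec X. a.(b.(c.(0 + X) + (a.X + (X + 0))) + c.0))) + (a.(rec X. a.(b.(c.(0 + X) + (a.X + (X + 0))) + c.0)) + ((rec X. a.(b.(c.(0 + X) + (a.X + (X + 0))) + c.0)) + 0))) + c.0 ⊢ -b-> t2, -c-> t3
  t2 = c.(0 + (rec X. a.(b.(c.(0 + X) + (a.X + (X + 0))) + c.0))) + (a.(rec X. a.(b.(c.(0 + X) + (a.X + (X + 0))) + c.0)) + ((rec X. a.(b.(c.(0 + X) + (a.X + (X + 0))) + c.0)) + 0)) ⊢ -a-> t0, -a-> t1, -c-> t4
  t3 = 0 ⊢ stopped
  t4 = 0 + (rec X. a.(b.(c.(0 + X) + (a.X + (X + 0))) + c.0)) ⊢ -a-> t1
Bisimilarity quotient blocks:
  B0 = {s0, s3}
  B1 = {s1}
  B2 = {s2}
  B3 = {t0, t4}
  B4 = {t1}
  B5 = {t2}
  B6 = {t3}
s0 ∈ B0, t0 ∈ B3 → different blocks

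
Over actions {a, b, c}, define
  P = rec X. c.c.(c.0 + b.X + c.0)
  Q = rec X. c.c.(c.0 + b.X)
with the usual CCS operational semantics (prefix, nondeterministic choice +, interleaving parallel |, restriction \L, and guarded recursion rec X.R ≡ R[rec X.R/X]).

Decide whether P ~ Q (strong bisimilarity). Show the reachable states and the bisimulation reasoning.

P ~ Q

LTS(P): 4 reachable states
  u0 = rec X. c.c.(c.0 + b.X + c.0) → --c--▸ u1
  u1 = c.(c.0 + b.(rec X. c.c.(c.0 + b.X + c.0)) + c.0) → --c--▸ u2
  u2 = c.0 + b.(rec X. c.c.(c.0 + b.X + c.0)) + c.0 → --b--▸ u0, --c--▸ u3
  u3 = 0 → stopped
LTS(Q): 4 reachable states
  v0 = rec X. c.c.(c.0 + b.X) → --c--▸ v1
  v1 = c.(c.0 + b.(rec X. c.c.(c.0 + b.X))) → --c--▸ v2
  v2 = c.0 + b.(rec X. c.c.(c.0 + b.X)) → --b--▸ v0, --c--▸ v3
  v3 = 0 → stopped
Partition-refinement fixed point:
  B0 = {u0, v0}
  B1 = {u1, v1}
  B2 = {u2, v2}
  B3 = {u3, v3}
u0 ∈ B0, v0 ∈ B0 → same block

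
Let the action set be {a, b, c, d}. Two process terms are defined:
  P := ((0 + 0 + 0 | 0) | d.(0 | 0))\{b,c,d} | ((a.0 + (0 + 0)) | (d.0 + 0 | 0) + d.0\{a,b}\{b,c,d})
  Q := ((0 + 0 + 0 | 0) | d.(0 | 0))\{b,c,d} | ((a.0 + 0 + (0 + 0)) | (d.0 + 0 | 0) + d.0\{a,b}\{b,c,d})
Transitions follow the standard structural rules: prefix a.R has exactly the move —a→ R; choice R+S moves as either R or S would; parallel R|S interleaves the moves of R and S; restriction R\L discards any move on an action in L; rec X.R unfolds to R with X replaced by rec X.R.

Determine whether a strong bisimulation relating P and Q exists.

P's transition system — 5 states:
  s0 = ((0 + 0 + 0 | 0) | d.(0 | 0))\{b,c,d} | ((a.0 + (0 + 0)) | (d.0 + 0 | 0) + d.0\{a,b}\{b,c,d}) has moves -a-> s1, -d-> s2, -d-> s3
  s1 = ((0 + 0 + 0 | 0) | d.(0 | 0))\{b,c,d} | (0 | (d.0 + 0 | 0)) has moves -d-> s4
  s2 = ((0 + 0 + 0 | 0) | d.(0 | 0))\{b,c,d} | ((a.0 + (0 + 0)) | 0) has moves -a-> s4
  s3 = ((0 + 0 + 0 | 0) | d.(0 | 0))\{b,c,d} | 0\{a,b}\{b,c,d} has moves (no moves)
  s4 = ((0 + 0 + 0 | 0) | d.(0 | 0))\{b,c,d} | (0 | 0) has moves (no moves)
Q's transition system — 5 states:
  t0 = ((0 + 0 + 0 | 0) | d.(0 | 0))\{b,c,d} | ((a.0 + 0 + (0 + 0)) | (d.0 + 0 | 0) + d.0\{a,b}\{b,c,d}) has moves -a-> t1, -d-> t2, -d-> t3
  t1 = ((0 + 0 + 0 | 0) | d.(0 | 0))\{b,c,d} | (0 | (d.0 + 0 | 0)) has moves -d-> t4
  t2 = ((0 + 0 + 0 | 0) | d.(0 | 0))\{b,c,d} | ((a.0 + 0 + (0 + 0)) | 0) has moves -a-> t4
  t3 = ((0 + 0 + 0 | 0) | d.(0 | 0))\{b,c,d} | 0\{a,b}\{b,c,d} has moves (no moves)
  t4 = ((0 + 0 + 0 | 0) | d.(0 | 0))\{b,c,d} | (0 | 0) has moves (no moves)
Coarsest stable partition (strong bisimilarity classes):
  B0 = {s0, t0}
  B1 = {s2, t2}
  B2 = {s3, s4, t3, t4}
  B3 = {s1, t1}
s0 ∈ B0, t0 ∈ B0 → same block

P ~ Q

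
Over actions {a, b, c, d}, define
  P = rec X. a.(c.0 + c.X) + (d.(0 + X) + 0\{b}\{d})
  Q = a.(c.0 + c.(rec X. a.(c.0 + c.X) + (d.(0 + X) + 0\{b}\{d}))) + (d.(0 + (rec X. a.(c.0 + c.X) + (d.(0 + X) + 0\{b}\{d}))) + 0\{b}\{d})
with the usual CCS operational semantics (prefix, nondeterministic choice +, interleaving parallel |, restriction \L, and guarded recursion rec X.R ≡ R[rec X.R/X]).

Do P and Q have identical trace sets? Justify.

traces(P) = traces(Q)

LTS(P): 4 reachable states
  u0 = rec X. a.(c.0 + c.X) + (d.(0 + X) + 0\{b}\{d}) has moves ··a··> u1, ··d··> u2
  u1 = c.0 + c.(rec X. a.(c.0 + c.X) + (d.(0 + X) + 0\{b}\{d})) has moves ··c··> u0, ··c··> u3
  u2 = 0 + (rec X. a.(c.0 + c.X) + (d.(0 + X) + 0\{b}\{d})) has moves ··a··> u1, ··d··> u2
  u3 = 0 has moves (no moves)
LTS(Q): 5 reachable states
  v0 = a.(c.0 + c.(rec X. a.(c.0 + c.X) + (d.(0 + X) + 0\{b}\{d}))) + (d.(0 + (rec X. a.(c.0 + c.X) + (d.(0 + X) + 0\{b}\{d}))) + 0\{b}\{d}) has moves ··a··> v1, ··d··> v2
  v1 = c.0 + c.(rec X. a.(c.0 + c.X) + (d.(0 + X) + 0\{b}\{d})) has moves ··c··> v3, ··c··> v4
  v2 = 0 + (rec X. a.(c.0 + c.X) + (d.(0 + X) + 0\{b}\{d})) has moves ··a··> v1, ··d··> v2
  v3 = 0 has moves (no moves)
  v4 = rec X. a.(c.0 + c.X) + (d.(0 + X) + 0\{b}\{d}) has moves ··a··> v1, ··d··> v2
Partition-refinement fixed point:
  B0 = {u0, u2, v0, v2, v4}
  B1 = {u1, v1}
  B2 = {u3, v3}
u0 ∈ B0, v0 ∈ B0 → same block
Bisimilar ⇒ trace-equivalent.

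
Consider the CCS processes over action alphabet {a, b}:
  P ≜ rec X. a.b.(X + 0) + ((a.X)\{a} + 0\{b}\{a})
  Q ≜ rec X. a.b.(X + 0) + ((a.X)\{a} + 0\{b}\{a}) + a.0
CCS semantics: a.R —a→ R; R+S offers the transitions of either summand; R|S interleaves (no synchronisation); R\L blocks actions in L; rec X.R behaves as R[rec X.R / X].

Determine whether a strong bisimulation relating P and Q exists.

not bisimilar

Reachable graph of P (3 states):
  u0 = rec X. a.b.(X + 0) + ((a.X)\{a} + 0\{b}\{a}) :: ··a··> u1
  u1 = b.((rec X. a.b.(X + 0) + ((a.X)\{a} + 0\{b}\{a})) + 0) :: ··b··> u2
  u2 = (rec X. a.b.(X + 0) + ((a.X)\{a} + 0\{b}\{a})) + 0 :: ··a··> u1
Reachable graph of Q (4 states):
  v0 = rec X. a.b.(X + 0) + ((a.X)\{a} + 0\{b}\{a}) + a.0 :: ··a··> v1, ··a··> v2
  v1 = 0 :: ·
  v2 = b.((rec X. a.b.(X + 0) + ((a.X)\{a} + 0\{b}\{a}) + a.0) + 0) :: ··b··> v3
  v3 = (rec X. a.b.(X + 0) + ((a.X)\{a} + 0\{b}\{a}) + a.0) + 0 :: ··a··> v1, ··a··> v2
Coarsest stable partition (strong bisimilarity classes):
  B0 = {u0, u2}
  B1 = {u1}
  B2 = {v0, v3}
  B3 = {v1}
  B4 = {v2}
u0 ∈ B0, v0 ∈ B2 → different blocks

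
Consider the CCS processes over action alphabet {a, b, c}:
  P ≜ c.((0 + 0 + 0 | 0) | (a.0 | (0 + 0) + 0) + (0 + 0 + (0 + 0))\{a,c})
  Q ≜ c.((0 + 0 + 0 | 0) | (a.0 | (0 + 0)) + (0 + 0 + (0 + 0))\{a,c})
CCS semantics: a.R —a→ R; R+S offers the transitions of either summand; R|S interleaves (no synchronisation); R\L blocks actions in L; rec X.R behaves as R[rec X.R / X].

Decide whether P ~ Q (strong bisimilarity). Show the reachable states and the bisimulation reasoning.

P's transition system — 3 states:
  m0 = c.((0 + 0 + 0 | 0) | (a.0 | (0 + 0) + 0) + (0 + 0 + (0 + 0))\{a,c}) | =c=> m1
  m1 = (0 + 0 + 0 | 0) | (a.0 | (0 + 0) + 0) + (0 + 0 + (0 + 0))\{a,c} | =a=> m2
  m2 = (0 + 0 + 0 | 0) | (0 | (0 + 0)) | ∅
Q's transition system — 3 states:
  n0 = c.((0 + 0 + 0 | 0) | (a.0 | (0 + 0)) + (0 + 0 + (0 + 0))\{a,c}) | =c=> n1
  n1 = (0 + 0 + 0 | 0) | (a.0 | (0 + 0)) + (0 + 0 + (0 + 0))\{a,c} | =a=> n2
  n2 = (0 + 0 + 0 | 0) | (0 | (0 + 0)) | ∅
Partition-refinement fixed point:
  B0 = {m0, n0}
  B1 = {m1, n1}
  B2 = {m2, n2}
m0 ∈ B0, n0 ∈ B0 → same block

bisimilar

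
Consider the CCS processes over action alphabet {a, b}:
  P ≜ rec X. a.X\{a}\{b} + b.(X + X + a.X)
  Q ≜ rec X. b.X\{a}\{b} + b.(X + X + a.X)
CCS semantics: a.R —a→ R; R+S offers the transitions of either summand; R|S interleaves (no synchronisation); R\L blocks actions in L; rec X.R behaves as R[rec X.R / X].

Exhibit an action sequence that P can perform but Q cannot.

Reachable graph of P (3 states):
  u0 = rec X. a.X\{a}\{b} + b.(X + X + a.X) → =a=> u1, =b=> u2
  u1 = (rec X. a.X\{a}\{b} + b.(X + X + a.X))\{a}\{b} → ·
  u2 = (rec X. a.X\{a}\{b} + b.(X + X + a.X)) + (rec X. a.X\{a}\{b} + b.(X + X + a.X)) + a.(rec X. a.X\{a}\{b} + b.(X + X + a.X)) → =a=> u0, =a=> u1, =b=> u2
Reachable graph of Q (3 states):
  v0 = rec X. b.X\{a}\{b} + b.(X + X + a.X) → =b=> v1, =b=> v2
  v1 = (rec X. b.X\{a}\{b} + b.(X + X + a.X)) + (rec X. b.X\{a}\{b} + b.(X + X + a.X)) + a.(rec X. b.X\{a}\{b} + b.(X + X + a.X)) → =a=> v0, =b=> v1, =b=> v2
  v2 = (rec X. b.X\{a}\{b} + b.(X + X + a.X))\{a}\{b} → ·
Executing a from P (initial set {u0}):
  after a @ step 1: {u1}
  — P admits the full trace.
Executing a from Q (initial set {v0}):
  after a @ step 1: ∅  — Q cannot continue

a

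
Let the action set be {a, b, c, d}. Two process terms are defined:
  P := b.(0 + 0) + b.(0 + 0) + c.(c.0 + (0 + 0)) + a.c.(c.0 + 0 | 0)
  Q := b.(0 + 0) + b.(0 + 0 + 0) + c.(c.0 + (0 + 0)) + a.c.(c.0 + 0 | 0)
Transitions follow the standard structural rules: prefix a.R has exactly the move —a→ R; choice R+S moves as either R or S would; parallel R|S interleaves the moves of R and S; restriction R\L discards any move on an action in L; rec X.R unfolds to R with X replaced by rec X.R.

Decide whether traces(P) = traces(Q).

trace-equivalent

P's transition system — 6 states:
  m0 = b.(0 + 0) + b.(0 + 0) + c.(c.0 + (0 + 0)) + a.c.(c.0 + 0 | 0) | —a→ m1, —b→ m2, —c→ m3
  m1 = c.(c.0 + 0 | 0) | —c→ m4
  m2 = 0 + 0 | (no moves)
  m3 = c.0 + (0 + 0) | —c→ m5
  m4 = c.0 + 0 | 0 | —c→ m5
  m5 = 0 | (no moves)
Q's transition system — 7 states:
  n0 = b.(0 + 0) + b.(0 + 0 + 0) + c.(c.0 + (0 + 0)) + a.c.(c.0 + 0 | 0) | —a→ n1, —b→ n2, —b→ n3, —c→ n4
  n1 = c.(c.0 + 0 | 0) | —c→ n5
  n2 = 0 + 0 | (no moves)
  n3 = 0 + 0 + 0 | (no moves)
  n4 = c.0 + (0 + 0) | —c→ n6
  n5 = c.0 + 0 | 0 | —c→ n6
  n6 = 0 | (no moves)
Partition-refinement fixed point:
  B0 = {m0, n0}
  B1 = {m3, m4, n4, n5}
  B2 = {m2, m5, n2, n3, n6}
  B3 = {m1, n1}
m0 ∈ B0, n0 ∈ B0 → same block
Bisimilar ⇒ trace-equivalent.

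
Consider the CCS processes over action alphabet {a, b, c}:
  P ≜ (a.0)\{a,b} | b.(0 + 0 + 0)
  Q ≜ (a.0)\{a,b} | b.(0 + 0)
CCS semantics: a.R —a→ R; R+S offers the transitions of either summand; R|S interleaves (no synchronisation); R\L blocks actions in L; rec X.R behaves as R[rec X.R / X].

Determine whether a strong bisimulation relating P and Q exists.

bisimilar

Reachable graph of P (2 states):
  m0 = (a.0)\{a,b} | b.(0 + 0 + 0) :: —b→ m1
  m1 = (a.0)\{a,b} | (0 + 0 + 0) :: (no moves)
Reachable graph of Q (2 states):
  n0 = (a.0)\{a,b} | b.(0 + 0) :: —b→ n1
  n1 = (a.0)\{a,b} | (0 + 0) :: (no moves)
Partition-refinement fixed point:
  B0 = {m0, n0}
  B1 = {m1, n1}
m0 ∈ B0, n0 ∈ B0 → same block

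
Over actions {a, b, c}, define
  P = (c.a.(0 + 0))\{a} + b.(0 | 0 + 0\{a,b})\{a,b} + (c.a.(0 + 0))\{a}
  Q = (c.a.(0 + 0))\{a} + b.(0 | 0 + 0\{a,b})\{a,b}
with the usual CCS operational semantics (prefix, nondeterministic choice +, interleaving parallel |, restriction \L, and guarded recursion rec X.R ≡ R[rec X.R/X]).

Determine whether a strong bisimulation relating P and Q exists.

P ~ Q

LTS(P): 3 reachable states
  p0 = (c.a.(0 + 0))\{a} + b.(0 | 0 + 0\{a,b})\{a,b} + (c.a.(0 + 0))\{a} | —b→ p1, —c→ p2
  p1 = (0 | 0 + 0\{a,b})\{a,b} | (no moves)
  p2 = (a.(0 + 0))\{a} | (no moves)
LTS(Q): 3 reachable states
  q0 = (c.a.(0 + 0))\{a} + b.(0 | 0 + 0\{a,b})\{a,b} | —b→ q1, —c→ q2
  q1 = (0 | 0 + 0\{a,b})\{a,b} | (no moves)
  q2 = (a.(0 + 0))\{a} | (no moves)
Partition-refinement fixed point:
  B0 = {p0, q0}
  B1 = {p1, p2, q1, q2}
p0 ∈ B0, q0 ∈ B0 → same block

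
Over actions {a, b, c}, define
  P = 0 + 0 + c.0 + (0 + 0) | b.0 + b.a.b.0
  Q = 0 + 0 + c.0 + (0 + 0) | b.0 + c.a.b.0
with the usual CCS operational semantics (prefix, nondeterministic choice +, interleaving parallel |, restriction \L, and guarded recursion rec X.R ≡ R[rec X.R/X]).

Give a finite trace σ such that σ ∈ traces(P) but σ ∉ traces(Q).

ba

Reachable graph of P (5 states):
  p0 = 0 + 0 + c.0 + (0 + 0) | b.0 + b.a.b.0 has moves —b→ p1, —b→ p2, —c→ p3
  p1 = (0 + 0) | 0 has moves ∅
  p2 = a.b.0 has moves —a→ p4
  p3 = 0 has moves ∅
  p4 = b.0 has moves —b→ p3
Reachable graph of Q (5 states):
  q0 = 0 + 0 + c.0 + (0 + 0) | b.0 + c.a.b.0 has moves —b→ q1, —c→ q2, —c→ q3
  q1 = (0 + 0) | 0 has moves ∅
  q2 = 0 has moves ∅
  q3 = a.b.0 has moves —a→ q4
  q4 = b.0 has moves —b→ q2
Run σ = ⟨ba⟩ on P: start {p0}
  step 1 (b): {p1, p2}
  step 2 (a): {p4}
  — P admits the full trace.
Run σ = ⟨ba⟩ on Q: start {q0}
  step 1 (b): {q1}
  step 2 (a): ∅  — Q cannot continue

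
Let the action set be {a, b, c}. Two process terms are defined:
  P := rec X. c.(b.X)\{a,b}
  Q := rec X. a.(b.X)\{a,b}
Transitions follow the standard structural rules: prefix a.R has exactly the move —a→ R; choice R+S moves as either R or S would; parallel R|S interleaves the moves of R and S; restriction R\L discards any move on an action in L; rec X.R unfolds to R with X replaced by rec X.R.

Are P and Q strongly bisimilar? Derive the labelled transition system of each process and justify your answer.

not bisimilar

Reachable graph of P (2 states):
  m0 = rec X. c.(b.X)\{a,b} → -c-> m1
  m1 = (b.(rec X. c.(b.X)\{a,b}))\{a,b} → ·
Reachable graph of Q (2 states):
  n0 = rec X. a.(b.X)\{a,b} → -a-> n1
  n1 = (b.(rec X. a.(b.X)\{a,b}))\{a,b} → ·
Bisimilarity quotient blocks:
  B0 = {m0}
  B1 = {m1, n1}
  B2 = {n0}
m0 ∈ B0, n0 ∈ B2 → different blocks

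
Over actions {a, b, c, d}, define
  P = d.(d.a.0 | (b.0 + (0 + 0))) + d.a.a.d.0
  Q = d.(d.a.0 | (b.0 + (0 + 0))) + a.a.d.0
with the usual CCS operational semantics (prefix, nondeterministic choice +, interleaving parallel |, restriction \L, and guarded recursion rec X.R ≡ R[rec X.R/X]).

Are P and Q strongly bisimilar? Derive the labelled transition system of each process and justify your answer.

P's transition system — 11 states:
  p0 = d.(d.a.0 | (b.0 + (0 + 0))) + d.a.a.d.0 → =d=> p1, =d=> p2
  p1 = a.a.d.0 → =a=> p3
  p2 = d.a.0 | (b.0 + (0 + 0)) → =b=> p4, =d=> p5
  p3 = a.d.0 → =a=> p6
  p4 = d.a.0 | 0 → =d=> p7
  p5 = a.0 | (b.0 + (0 + 0)) → =a=> p8, =b=> p7
  p6 = d.0 → =d=> p9
  p7 = a.0 | 0 → =a=> p10
  p8 = 0 | (b.0 + (0 + 0)) → =b=> p10
  p9 = 0 → ∅
  p10 = 0 | 0 → ∅
Q's transition system — 10 states:
  q0 = d.(d.a.0 | (b.0 + (0 + 0))) + a.a.d.0 → =a=> q1, =d=> q2
  q1 = a.d.0 → =a=> q3
  q2 = d.a.0 | (b.0 + (0 + 0)) → =b=> q4, =d=> q5
  q3 = d.0 → =d=> q6
  q4 = d.a.0 | 0 → =d=> q7
  q5 = a.0 | (b.0 + (0 + 0)) → =a=> q8, =b=> q7
  q6 = 0 → ∅
  q7 = a.0 | 0 → =a=> q9
  q8 = 0 | (b.0 + (0 + 0)) → =b=> q9
  q9 = 0 | 0 → ∅
Coarsest stable partition (strong bisimilarity classes):
  B0 = {p0}
  B1 = {p2, q2}
  B2 = {p4, q4}
  B3 = {p7, q7}
  B4 = {p10, p9, q6, q9}
  B5 = {p5, q5}
  B6 = {p8, q8}
  B7 = {p1}
  B8 = {p3, q1}
  B9 = {p6, q3}
  B10 = {q0}
p0 ∈ B0, q0 ∈ B10 → different blocks

not bisimilar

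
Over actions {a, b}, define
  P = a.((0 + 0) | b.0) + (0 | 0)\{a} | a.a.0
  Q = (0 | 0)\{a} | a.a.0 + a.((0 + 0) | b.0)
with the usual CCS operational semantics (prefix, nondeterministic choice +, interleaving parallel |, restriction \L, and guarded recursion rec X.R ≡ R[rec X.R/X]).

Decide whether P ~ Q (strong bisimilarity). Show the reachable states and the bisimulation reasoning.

Reachable graph of P (5 states):
  s0 = a.((0 + 0) | b.0) + (0 | 0)\{a} | a.a.0 :: -a-> s1, -a-> s2
  s1 = (0 + 0) | b.0 :: -b-> s3
  s2 = (0 | 0)\{a} | a.0 :: -a-> s4
  s3 = (0 + 0) | 0 :: ∅
  s4 = (0 | 0)\{a} | 0 :: ∅
Reachable graph of Q (5 states):
  t0 = (0 | 0)\{a} | a.a.0 + a.((0 + 0) | b.0) :: -a-> t1, -a-> t2
  t1 = (0 + 0) | b.0 :: -b-> t3
  t2 = (0 | 0)\{a} | a.0 :: -a-> t4
  t3 = (0 + 0) | 0 :: ∅
  t4 = (0 | 0)\{a} | 0 :: ∅
Bisimilarity quotient blocks:
  B0 = {s0, t0}
  B1 = {s1, t1}
  B2 = {s3, s4, t3, t4}
  B3 = {s2, t2}
s0 ∈ B0, t0 ∈ B0 → same block

bisimilar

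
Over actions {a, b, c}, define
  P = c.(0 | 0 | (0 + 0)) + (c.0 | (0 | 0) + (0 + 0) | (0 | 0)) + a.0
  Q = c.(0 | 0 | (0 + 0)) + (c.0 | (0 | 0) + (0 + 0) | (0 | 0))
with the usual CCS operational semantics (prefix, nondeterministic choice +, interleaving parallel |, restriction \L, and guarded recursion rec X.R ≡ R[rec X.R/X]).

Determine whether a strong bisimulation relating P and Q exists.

P ≁ Q

LTS(P): 4 reachable states
  s0 = c.(0 | 0 | (0 + 0)) + (c.0 | (0 | 0) + (0 + 0) | (0 | 0)) + a.0 :: =a=> s1, =c=> s2, =c=> s3
  s1 = 0 :: deadlocked
  s2 = 0 | (0 | 0) :: deadlocked
  s3 = 0 | 0 | (0 + 0) :: deadlocked
LTS(Q): 3 reachable states
  t0 = c.(0 | 0 | (0 + 0)) + (c.0 | (0 | 0) + (0 + 0) | (0 | 0)) :: =c=> t1, =c=> t2
  t1 = 0 | (0 | 0) :: deadlocked
  t2 = 0 | 0 | (0 + 0) :: deadlocked
Bisimilarity quotient blocks:
  B0 = {s0}
  B1 = {s1, s2, s3, t1, t2}
  B2 = {t0}
s0 ∈ B0, t0 ∈ B2 → different blocks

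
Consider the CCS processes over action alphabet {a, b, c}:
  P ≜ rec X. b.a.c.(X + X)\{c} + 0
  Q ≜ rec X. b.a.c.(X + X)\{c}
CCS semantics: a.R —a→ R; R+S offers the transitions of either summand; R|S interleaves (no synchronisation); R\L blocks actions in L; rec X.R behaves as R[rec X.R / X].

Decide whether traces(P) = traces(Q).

YES

Reachable graph of P (6 states):
  p0 = rec X. b.a.c.(X + X)\{c} + 0 → ··b··> p1
  p1 = a.c.((rec X. b.a.c.(X + X)\{c} + 0) + (rec X. b.a.c.(X + X)\{c} + 0))\{c} → ··a··> p2
  p2 = c.((rec X. b.a.c.(X + X)\{c} + 0) + (rec X. b.a.c.(X + X)\{c} + 0))\{c} → ··c··> p3
  p3 = ((rec X. b.a.c.(X + X)\{c} + 0) + (rec X. b.a.c.(X + X)\{c} + 0))\{c} → ··b··> p4
  p4 = (a.c.((rec X. b.a.c.(X + X)\{c} + 0) + (rec X. b.a.c.(X + X)\{c} + 0))\{c})\{c} → ··a··> p5
  p5 = (c.((rec X. b.a.c.(X + X)\{c} + 0) + (rec X. b.a.c.(X + X)\{c} + 0))\{c})\{c} → deadlocked
Reachable graph of Q (6 states):
  q0 = rec X. b.a.c.(X + X)\{c} → ··b··> q1
  q1 = a.c.((rec X. b.a.c.(X + X)\{c}) + (rec X. b.a.c.(X + X)\{c}))\{c} → ··a··> q2
  q2 = c.((rec X. b.a.c.(X + X)\{c}) + (rec X. b.a.c.(X + X)\{c}))\{c} → ··c··> q3
  q3 = ((rec X. b.a.c.(X + X)\{c}) + (rec X. b.a.c.(X + X)\{c}))\{c} → ··b··> q4
  q4 = (a.c.((rec X. b.a.c.(X + X)\{c}) + (rec X. b.a.c.(X + X)\{c}))\{c})\{c} → ··a··> q5
  q5 = (c.((rec X. b.a.c.(X + X)\{c}) + (rec X. b.a.c.(X + X)\{c}))\{c})\{c} → deadlocked
Coarsest stable partition (strong bisimilarity classes):
  B0 = {p0, q0}
  B1 = {p1, q1}
  B2 = {p2, q2}
  B3 = {p3, q3}
  B4 = {p4, q4}
  B5 = {p5, q5}
p0 ∈ B0, q0 ∈ B0 → same block
Bisimilar ⇒ trace-equivalent.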